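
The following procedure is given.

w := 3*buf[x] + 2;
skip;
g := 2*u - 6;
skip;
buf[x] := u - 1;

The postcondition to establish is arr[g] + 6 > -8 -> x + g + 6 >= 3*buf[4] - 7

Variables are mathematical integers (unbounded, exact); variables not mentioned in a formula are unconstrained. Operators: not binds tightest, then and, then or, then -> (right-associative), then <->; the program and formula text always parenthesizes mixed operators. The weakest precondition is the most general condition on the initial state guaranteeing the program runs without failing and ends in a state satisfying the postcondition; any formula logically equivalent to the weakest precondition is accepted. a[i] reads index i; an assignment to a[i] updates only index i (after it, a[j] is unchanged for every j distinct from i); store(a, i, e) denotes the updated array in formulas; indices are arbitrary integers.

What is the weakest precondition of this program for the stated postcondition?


Working backward. After the program, the postcondition arr[g] + 6 > -8 -> x + g + 6 >= 3*buf[4] - 7 must hold; in canonical form it is arr[g] > -14 -> g + x >= 3*buf[4] - 13.
Before buf[x] := u - 1: arr[g] > -14 -> g + x >= 3*store(buf, x, u - 1)[4] - 13
Before skip: arr[g] > -14 -> g + x >= 3*store(buf, x, u - 1)[4] - 13
Before g := 2*u - 6: arr[2*u - 6] > -14 -> 2*u + x >= 3*store(buf, x, u - 1)[4] - 7
Before skip: arr[2*u - 6] > -14 -> 2*u + x >= 3*store(buf, x, u - 1)[4] - 7
Before w := 3*buf[x] + 2: arr[2*u - 6] > -14 -> 2*u + x >= 3*store(buf, x, u - 1)[4] - 7
Answer: WP = arr[2*u - 6] > -14 -> 2*u + x >= 3*store(buf, x, u - 1)[4] - 7


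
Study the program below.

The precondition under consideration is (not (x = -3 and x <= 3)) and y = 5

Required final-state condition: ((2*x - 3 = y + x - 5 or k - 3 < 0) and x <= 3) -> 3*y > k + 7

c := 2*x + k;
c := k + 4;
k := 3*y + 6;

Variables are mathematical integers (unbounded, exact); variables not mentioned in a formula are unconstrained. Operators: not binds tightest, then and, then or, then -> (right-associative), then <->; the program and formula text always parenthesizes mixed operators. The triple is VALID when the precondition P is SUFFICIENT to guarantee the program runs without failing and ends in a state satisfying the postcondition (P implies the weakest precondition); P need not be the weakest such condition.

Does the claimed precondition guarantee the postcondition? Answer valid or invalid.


Working backward. After the program, the postcondition ((2*x - 3 = y + x - 5 or k - 3 < 0) and x <= 3) -> 3*y > k + 7 must hold; in canonical form it is ((x = y - 2 or k < 3) and x <= 3) -> 3*y > k + 7.
Before k := 3*y + 6: not ((x = y - 2 or 3*y < -3) and x <= 3)
Before c := k + 4: not ((x = y - 2 or 3*y < -3) and x <= 3)
Before c := 2*x + k: not ((x = y - 2 or 3*y < -3) and x <= 3)
The weakest precondition is not ((x = y - 2 or 3*y < -3) and x <= 3).
Check whether (not (x = -3 and x <= 3)) and y = 5 implies it.
Countermodel: at the initial state x = 3, y = 5, the precondition holds but the weakest precondition fails.
Answer: invalid


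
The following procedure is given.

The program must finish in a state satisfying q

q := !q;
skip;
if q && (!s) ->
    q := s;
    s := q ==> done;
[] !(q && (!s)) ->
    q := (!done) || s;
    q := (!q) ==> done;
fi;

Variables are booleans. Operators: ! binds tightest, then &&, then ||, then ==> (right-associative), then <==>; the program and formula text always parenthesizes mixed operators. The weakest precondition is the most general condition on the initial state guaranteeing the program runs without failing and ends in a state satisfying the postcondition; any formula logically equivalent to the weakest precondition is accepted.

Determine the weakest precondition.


Working backward. After the program, q must hold.
Then branch requires s; else branch requires (!((!done) || s)) ==> done.
Before the if: ((q && (!s)) ==> s) && ((!(q && (!s))) ==> ((!((!done) || s)) ==> done))
Before skip: ((q && (!s)) ==> s) && ((!(q && (!s))) ==> ((!((!done) || s)) ==> done))
Before q := !q: (((!q) && (!s)) ==> s) && ((!((!q) && (!s))) ==> ((!((!done) || s)) ==> done))
Answer: WP = (((!q) && (!s)) ==> s) && ((!((!q) && (!s))) ==> ((!((!done) || s)) ==> done))


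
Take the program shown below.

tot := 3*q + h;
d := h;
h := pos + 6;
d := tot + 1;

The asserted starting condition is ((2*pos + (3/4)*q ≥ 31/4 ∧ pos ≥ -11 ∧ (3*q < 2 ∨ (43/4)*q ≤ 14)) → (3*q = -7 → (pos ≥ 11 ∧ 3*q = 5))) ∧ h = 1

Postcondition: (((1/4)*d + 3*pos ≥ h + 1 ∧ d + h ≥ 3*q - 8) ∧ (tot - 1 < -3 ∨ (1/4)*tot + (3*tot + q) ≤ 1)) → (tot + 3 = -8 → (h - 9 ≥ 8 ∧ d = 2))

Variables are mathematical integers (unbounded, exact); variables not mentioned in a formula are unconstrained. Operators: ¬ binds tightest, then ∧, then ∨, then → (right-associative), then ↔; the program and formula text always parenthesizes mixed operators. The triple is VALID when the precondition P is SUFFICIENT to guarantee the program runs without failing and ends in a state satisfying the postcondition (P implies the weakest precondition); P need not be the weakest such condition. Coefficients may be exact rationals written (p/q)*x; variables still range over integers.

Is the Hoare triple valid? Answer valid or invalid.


Working backward. After the program, the postcondition (((1/4)*d + 3*pos ≥ h + 1 ∧ d + h ≥ 3*q - 8) ∧ (tot - 1 < -3 ∨ (1/4)*tot + (3*tot + q) ≤ 1)) → (tot + 3 = -8 → (h - 9 ≥ 8 ∧ d = 2)) must hold; in canonical form it is ((1/4)*d + 3*pos ≥ h + 1 ∧ d + h ≥ 3*q - 8 ∧ (tot < -2 ∨ q + (13/4)*tot ≤ 1)) → (tot = -11 → (h ≥ 17 ∧ d = 2)).
Before d := tot + 1: (3*pos + (1/4)*tot ≥ h + 3/4 ∧ h + tot ≥ 3*q - 9 ∧ (tot < -2 ∨ q + (13/4)*tot ≤ 1)) → (tot = -11 → (h ≥ 17 ∧ tot = 1))
Before h := pos + 6: (2*pos + (1/4)*tot ≥ 27/4 ∧ pos + tot ≥ 3*q - 15 ∧ (tot < -2 ∨ q + (13/4)*tot ≤ 1)) → (tot = -11 → (pos ≥ 11 ∧ tot = 1))
Before d := h: (2*pos + (1/4)*tot ≥ 27/4 ∧ pos + tot ≥ 3*q - 15 ∧ (tot < -2 ∨ q + (13/4)*tot ≤ 1)) → (tot = -11 → (pos ≥ 11 ∧ tot = 1))
Before tot := 3*q + h: ((1/4)*h + 2*pos + (3/4)*q ≥ 27/4 ∧ h + pos ≥ -15 ∧ (h + 3*q < -2 ∨ (13/4)*h + (43/4)*q ≤ 1)) → (h + 3*q = -11 → (pos ≥ 11 ∧ h + 3*q = 1))
The weakest precondition is ((1/4)*h + 2*pos + (3/4)*q ≥ 27/4 ∧ h + pos ≥ -15 ∧ (h + 3*q < -2 ∨ (13/4)*h + (43/4)*q ≤ 1)) → (h + 3*q = -11 → (pos ≥ 11 ∧ h + 3*q = 1)).
Check whether ((2*pos + (3/4)*q ≥ 31/4 ∧ pos ≥ -11 ∧ (3*q < 2 ∨ (43/4)*q ≤ 14)) → (3*q = -7 → (pos ≥ 11 ∧ 3*q = 5))) ∧ h = 1 implies it.
Countermodel: at the initial state h = 1, pos = 5, q = -4, the precondition holds but the weakest precondition fails.
Answer: invalid


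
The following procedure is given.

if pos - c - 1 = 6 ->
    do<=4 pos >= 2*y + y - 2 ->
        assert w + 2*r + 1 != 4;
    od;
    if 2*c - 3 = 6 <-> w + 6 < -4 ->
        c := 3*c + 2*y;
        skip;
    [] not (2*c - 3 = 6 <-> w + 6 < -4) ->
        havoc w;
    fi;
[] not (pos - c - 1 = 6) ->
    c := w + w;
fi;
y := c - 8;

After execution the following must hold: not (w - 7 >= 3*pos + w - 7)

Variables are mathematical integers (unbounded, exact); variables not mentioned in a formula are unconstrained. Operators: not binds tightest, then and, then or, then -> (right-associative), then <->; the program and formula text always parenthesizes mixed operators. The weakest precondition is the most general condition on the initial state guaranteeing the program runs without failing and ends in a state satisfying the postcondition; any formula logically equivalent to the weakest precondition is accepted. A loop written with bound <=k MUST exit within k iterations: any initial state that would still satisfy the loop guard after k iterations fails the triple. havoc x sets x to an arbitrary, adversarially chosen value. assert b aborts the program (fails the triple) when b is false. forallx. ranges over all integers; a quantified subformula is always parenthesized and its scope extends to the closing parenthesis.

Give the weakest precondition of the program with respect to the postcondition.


Working backward. After the program, the postcondition not (w - 7 >= 3*pos + w - 7) must hold; in canonical form it is not (3*pos <= 0).
Before y := c - 8: not (3*pos <= 0)
Then branch requires (pos >= 3*y - 2 -> (2*r + w != 3 and (pos >= 3*y - 2 -> (2*r + w != 3 and (pos >= 3*y - 2 -> (2*r + w != 3 and (pos >= 3*y - 2 -> (2*r + w != 3 and (not (pos >= 3*y - 2)) and ((2*c = 9 <-> w < -10) -> (not (3*pos <= 0))) and ((not (2*c = 9 <-> w < -10)) -> (not (3*pos <= 0))))) and ((not (pos >= 3*y - 2)) -> (((2*c = 9 <-> w < -10) -> (not (3*pos <= 0))) and ((not (2*c = 9 <-> w < -10)) -> (not (3*pos <= 0))))))) and ((not (pos >= 3*y - 2)) -> (((2*c = 9 <-> w < -10) -> (not (3*pos <= 0))) and ((not (2*c = 9 <-> w < -10)) -> (not (3*pos <= 0))))))) and ((not (pos >= 3*y - 2)) -> (((2*c = 9 <-> w < -10) -> (not (3*pos <= 0))) and ((not (2*c = 9 <-> w < -10)) -> (not (3*pos <= 0))))))) and ((not (pos >= 3*y - 2)) -> (((2*c = 9 <-> w < -10) -> (not (3*pos <= 0))) and ((not (2*c = 9 <-> w < -10)) -> (not (3*pos <= 0))))); else branch requires not (3*pos <= 0).
Before the if: (pos = c + 7 -> ((pos >= 3*y - 2 -> (2*r + w != 3 and (pos >= 3*y - 2 -> (2*r + w != 3 and (pos >= 3*y - 2 -> (2*r + w != 3 and (pos >= 3*y - 2 -> (2*r + w != 3 and (not (pos >= 3*y - 2)) and ((2*c = 9 <-> w < -10) -> (not (3*pos <= 0))) and ((not (2*c = 9 <-> w < -10)) -> (not (3*pos <= 0))))) and ((not (pos >= 3*y - 2)) -> (((2*c = 9 <-> w < -10) -> (not (3*pos <= 0))) and ((not (2*c = 9 <-> w < -10)) -> (not (3*pos <= 0))))))) and ((not (pos >= 3*y - 2)) -> (((2*c = 9 <-> w < -10) -> (not (3*pos <= 0))) and ((not (2*c = 9 <-> w < -10)) -> (not (3*pos <= 0))))))) and ((not (pos >= 3*y - 2)) -> (((2*c = 9 <-> w < -10) -> (not (3*pos <= 0))) and ((not (2*c = 9 <-> w < -10)) -> (not (3*pos <= 0))))))) and ((not (pos >= 3*y - 2)) -> (((2*c = 9 <-> w < -10) -> (not (3*pos <= 0))) and ((not (2*c = 9 <-> w < -10)) -> (not (3*pos <= 0))))))) and ((not (pos = c + 7)) -> (not (3*pos <= 0)))
Answer: WP = (pos = c + 7 -> ((pos >= 3*y - 2 -> (2*r + w != 3 and (pos >= 3*y - 2 -> (2*r + w != 3 and (pos >= 3*y - 2 -> (2*r + w != 3 and (pos >= 3*y - 2 -> (2*r + w != 3 and (not (pos >= 3*y - 2)) and ((2*c = 9 <-> w < -10) -> (not (3*pos <= 0))) and ((not (2*c = 9 <-> w < -10)) -> (not (3*pos <= 0))))) and ((not (pos >= 3*y - 2)) -> (((2*c = 9 <-> w < -10) -> (not (3*pos <= 0))) and ((not (2*c = 9 <-> w < -10)) -> (not (3*pos <= 0))))))) and ((not (pos >= 3*y - 2)) -> (((2*c = 9 <-> w < -10) -> (not (3*pos <= 0))) and ((not (2*c = 9 <-> w < -10)) -> (not (3*pos <= 0))))))) and ((not (pos >= 3*y - 2)) -> (((2*c = 9 <-> w < -10) -> (not (3*pos <= 0))) and ((not (2*c = 9 <-> w < -10)) -> (not (3*pos <= 0))))))) and ((not (pos >= 3*y - 2)) -> (((2*c = 9 <-> w < -10) -> (not (3*pos <= 0))) and ((not (2*c = 9 <-> w < -10)) -> (not (3*pos <= 0))))))) and ((not (pos = c + 7)) -> (not (3*pos <= 0)))


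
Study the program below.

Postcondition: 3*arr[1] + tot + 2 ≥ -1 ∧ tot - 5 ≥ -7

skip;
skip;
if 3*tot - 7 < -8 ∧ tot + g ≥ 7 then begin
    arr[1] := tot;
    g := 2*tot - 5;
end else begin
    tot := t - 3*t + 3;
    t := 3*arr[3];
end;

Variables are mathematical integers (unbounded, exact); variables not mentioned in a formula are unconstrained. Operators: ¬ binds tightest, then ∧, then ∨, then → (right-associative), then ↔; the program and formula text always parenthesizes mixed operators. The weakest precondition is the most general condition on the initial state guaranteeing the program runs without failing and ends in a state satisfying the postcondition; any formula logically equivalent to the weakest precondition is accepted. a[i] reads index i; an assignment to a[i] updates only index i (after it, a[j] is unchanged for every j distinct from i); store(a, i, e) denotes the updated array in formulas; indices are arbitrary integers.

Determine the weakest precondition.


Working backward. After the program, the postcondition 3*arr[1] + tot + 2 ≥ -1 ∧ tot - 5 ≥ -7 must hold; in canonical form it is 3*arr[1] + tot ≥ -3 ∧ tot ≥ -2.
Then branch requires 4*tot ≥ -3 ∧ tot ≥ -2; else branch requires 3*arr[1] ≥ 2*t - 6 ∧ 2*t ≤ 5.
Before the if: ((3*tot < -1 ∧ g + tot ≥ 7) → (4*tot ≥ -3 ∧ tot ≥ -2)) ∧ ((¬(3*tot < -1 ∧ g + tot ≥ 7)) → (3*arr[1] ≥ 2*t - 6 ∧ 2*t ≤ 5))
Before skip: ((3*tot < -1 ∧ g + tot ≥ 7) → (4*tot ≥ -3 ∧ tot ≥ -2)) ∧ ((¬(3*tot < -1 ∧ g + tot ≥ 7)) → (3*arr[1] ≥ 2*t - 6 ∧ 2*t ≤ 5))
Before skip: ((3*tot < -1 ∧ g + tot ≥ 7) → (4*tot ≥ -3 ∧ tot ≥ -2)) ∧ ((¬(3*tot < -1 ∧ g + tot ≥ 7)) → (3*arr[1] ≥ 2*t - 6 ∧ 2*t ≤ 5))
Answer: WP = ((3*tot < -1 ∧ g + tot ≥ 7) → (4*tot ≥ -3 ∧ tot ≥ -2)) ∧ ((¬(3*tot < -1 ∧ g + tot ≥ 7)) → (3*arr[1] ≥ 2*t - 6 ∧ 2*t ≤ 5))


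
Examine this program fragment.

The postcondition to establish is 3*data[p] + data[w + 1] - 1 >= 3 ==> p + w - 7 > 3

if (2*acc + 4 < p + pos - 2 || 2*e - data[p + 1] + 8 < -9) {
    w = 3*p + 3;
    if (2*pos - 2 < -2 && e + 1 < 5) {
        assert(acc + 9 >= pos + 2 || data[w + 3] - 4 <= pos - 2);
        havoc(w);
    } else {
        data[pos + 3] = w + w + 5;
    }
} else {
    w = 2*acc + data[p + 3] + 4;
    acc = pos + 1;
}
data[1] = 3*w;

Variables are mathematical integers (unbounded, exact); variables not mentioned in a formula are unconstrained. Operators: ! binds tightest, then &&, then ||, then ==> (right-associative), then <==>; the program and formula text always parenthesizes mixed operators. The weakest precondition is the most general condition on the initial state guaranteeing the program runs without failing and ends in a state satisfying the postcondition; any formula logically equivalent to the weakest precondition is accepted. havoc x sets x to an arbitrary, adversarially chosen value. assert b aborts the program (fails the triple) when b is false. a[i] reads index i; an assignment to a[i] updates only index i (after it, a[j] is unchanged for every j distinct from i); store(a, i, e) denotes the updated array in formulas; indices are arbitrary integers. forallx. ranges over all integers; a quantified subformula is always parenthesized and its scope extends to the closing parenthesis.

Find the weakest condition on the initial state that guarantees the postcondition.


Working backward. After the program, the postcondition 3*data[p] + data[w + 1] - 1 >= 3 ==> p + w - 7 > 3 must hold; in canonical form it is data[w + 1] + 3*data[p] >= 4 ==> p + w > 10.
Before data[1] := 3*w: store(data, 1, 3*w)[w + 1] + 3*store(data, 1, 3*w)[p] >= 4 ==> p + w > 10
Then branch requires ((2*pos < 0 && e < 4) ==> ((acc >= pos - 7 || data[3*p + 6] <= pos + 2) && (forall w_1. (store(data, 1, 3*w_1)[w_1 + 1] + 3*store(data, 1, 3*w_1)[p] >= 4 ==> p + w_1 > 10)))) && ((!(2*pos < 0 && e < 4)) ==> (store(store(data, pos + 3, 6*p + 11), 1, 9*p + 9)[3*p + 4] + 3*store(store(data, pos + 3, 6*p + 11), 1, 9*p + 9)[p] >= 4 ==> 4*p > 7)); else branch requires store(data, 1, 3*data[p + 3] + 6*acc + 12)[data[p + 3] + 2*acc + 5] + 3*store(data, 1, 3*data[p + 3] + 6*acc + 12)[p] >= 4 ==> data[p + 3] + 2*acc + p > 6.
Before the if: ((2*acc < p + pos - 6 || 2*e < data[p + 1] - 17) ==> (((2*pos < 0 && e < 4) ==> ((acc >= pos - 7 || data[3*p + 6] <= pos + 2) && (forall w_1. (store(data, 1, 3*w_1)[w_1 + 1] + 3*store(data, 1, 3*w_1)[p] >= 4 ==> p + w_1 > 10)))) && ((!(2*pos < 0 && e < 4)) ==> (store(store(data, pos + 3, 6*p + 11), 1, 9*p + 9)[3*p + 4] + 3*store(store(data, pos + 3, 6*p + 11), 1, 9*p + 9)[p] >= 4 ==> 4*p > 7)))) && ((!(2*acc < p + pos - 6 || 2*e < data[p + 1] - 17)) ==> (store(data, 1, 3*data[p + 3] + 6*acc + 12)[data[p + 3] + 2*acc + 5] + 3*store(data, 1, 3*data[p + 3] + 6*acc + 12)[p] >= 4 ==> data[p + 3] + 2*acc + p > 6))
Answer: WP = ((2*acc < p + pos - 6 || 2*e < data[p + 1] - 17) ==> (((2*pos < 0 && e < 4) ==> ((acc >= pos - 7 || data[3*p + 6] <= pos + 2) && (forall w_1. (store(data, 1, 3*w_1)[w_1 + 1] + 3*store(data, 1, 3*w_1)[p] >= 4 ==> p + w_1 > 10)))) && ((!(2*pos < 0 && e < 4)) ==> (store(store(data, pos + 3, 6*p + 11), 1, 9*p + 9)[3*p + 4] + 3*store(store(data, pos + 3, 6*p + 11), 1, 9*p + 9)[p] >= 4 ==> 4*p > 7)))) && ((!(2*acc < p + pos - 6 || 2*e < data[p + 1] - 17)) ==> (store(data, 1, 3*data[p + 3] + 6*acc + 12)[data[p + 3] + 2*acc + 5] + 3*store(data, 1, 3*data[p + 3] + 6*acc + 12)[p] >= 4 ==> data[p + 3] + 2*acc + p > 6))


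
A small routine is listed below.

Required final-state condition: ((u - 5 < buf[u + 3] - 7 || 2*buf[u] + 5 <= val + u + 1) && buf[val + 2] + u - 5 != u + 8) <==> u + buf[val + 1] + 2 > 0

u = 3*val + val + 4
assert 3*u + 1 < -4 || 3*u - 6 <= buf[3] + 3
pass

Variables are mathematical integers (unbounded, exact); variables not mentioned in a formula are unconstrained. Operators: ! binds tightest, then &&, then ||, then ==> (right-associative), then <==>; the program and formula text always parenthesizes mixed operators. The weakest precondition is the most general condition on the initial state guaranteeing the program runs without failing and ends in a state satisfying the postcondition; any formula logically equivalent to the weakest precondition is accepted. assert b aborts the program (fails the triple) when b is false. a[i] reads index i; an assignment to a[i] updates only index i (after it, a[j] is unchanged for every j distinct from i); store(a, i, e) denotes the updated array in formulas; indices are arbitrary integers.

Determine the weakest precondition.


Working backward. After the program, the postcondition ((u - 5 < buf[u + 3] - 7 || 2*buf[u] + 5 <= val + u + 1) && buf[val + 2] + u - 5 != u + 8) <==> u + buf[val + 1] + 2 > 0 must hold; in canonical form it is ((u < buf[u + 3] - 2 || 2*buf[u] <= u + val - 4) && buf[val + 2] != 13) <==> buf[val + 1] + u > -2.
Before skip: ((u < buf[u + 3] - 2 || 2*buf[u] <= u + val - 4) && buf[val + 2] != 13) <==> buf[val + 1] + u > -2
Before assert 3*u + 1 < -4 || 3*u - 6 <= buf[3] + 3: (3*u < -5 || 3*u <= buf[3] + 9) && (((u < buf[u + 3] - 2 || 2*buf[u] <= u + val - 4) && buf[val + 2] != 13) <==> buf[val + 1] + u > -2)
Before u := 3*val + val + 4: (12*val < -17 || 12*val <= buf[3] - 3) && (((4*val < buf[4*val + 7] - 6 || 2*buf[4*val + 4] <= 5*val) && buf[val + 2] != 13) <==> buf[val + 1] + 4*val > -6)
Answer: WP = (12*val < -17 || 12*val <= buf[3] - 3) && (((4*val < buf[4*val + 7] - 6 || 2*buf[4*val + 4] <= 5*val) && buf[val + 2] != 13) <==> buf[val + 1] + 4*val > -6)


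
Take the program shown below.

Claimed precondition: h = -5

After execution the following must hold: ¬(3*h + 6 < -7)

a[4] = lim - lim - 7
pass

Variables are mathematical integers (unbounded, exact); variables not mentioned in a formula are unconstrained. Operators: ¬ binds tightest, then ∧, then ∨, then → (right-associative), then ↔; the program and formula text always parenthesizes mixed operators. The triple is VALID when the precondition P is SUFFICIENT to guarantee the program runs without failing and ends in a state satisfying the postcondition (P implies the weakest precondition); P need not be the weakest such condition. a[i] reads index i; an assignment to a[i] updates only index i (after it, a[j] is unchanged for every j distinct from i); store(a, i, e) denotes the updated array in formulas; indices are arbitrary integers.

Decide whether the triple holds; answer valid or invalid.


Working backward. After the program, the postcondition ¬(3*h + 6 < -7) must hold; in canonical form it is ¬(3*h < -13).
Before skip: ¬(3*h < -13)
Before a[4] := lim - lim - 7: ¬(3*h < -13)
The weakest precondition is ¬(3*h < -13).
Check whether h = -5 implies it.
Countermodel: at the initial state h = -5, the precondition holds but the weakest precondition fails.
Answer: invalid


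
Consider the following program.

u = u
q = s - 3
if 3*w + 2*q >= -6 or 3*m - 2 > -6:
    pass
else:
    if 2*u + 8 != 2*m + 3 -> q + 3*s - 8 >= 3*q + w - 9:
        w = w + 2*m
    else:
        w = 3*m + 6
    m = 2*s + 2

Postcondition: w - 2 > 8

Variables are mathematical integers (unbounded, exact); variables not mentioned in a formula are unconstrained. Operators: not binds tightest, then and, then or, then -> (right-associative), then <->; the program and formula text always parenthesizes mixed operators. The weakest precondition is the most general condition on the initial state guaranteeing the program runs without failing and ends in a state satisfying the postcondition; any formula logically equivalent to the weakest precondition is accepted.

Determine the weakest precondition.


Working backward. After the program, the postcondition w - 2 > 8 must hold; in canonical form it is w > 10.
Then branch requires w > 10; else branch requires ((2*u != 2*m - 5 -> 3*s >= 2*q + w - 1) -> 2*m + w > 10) and ((not (2*u != 2*m - 5 -> 3*s >= 2*q + w - 1)) -> 3*m > 4).
Before the if: ((2*q + 3*w >= -6 or 3*m > -4) -> w > 10) and ((not (2*q + 3*w >= -6 or 3*m > -4)) -> (((2*u != 2*m - 5 -> 3*s >= 2*q + w - 1) -> 2*m + w > 10) and ((not (2*u != 2*m - 5 -> 3*s >= 2*q + w - 1)) -> 3*m > 4)))
Before q := s - 3: ((2*s + 3*w >= 0 or 3*m > -4) -> w > 10) and ((not (2*s + 3*w >= 0 or 3*m > -4)) -> (((2*u != 2*m - 5 -> s >= w - 7) -> 2*m + w > 10) and ((not (2*u != 2*m - 5 -> s >= w - 7)) -> 3*m > 4)))
Before u := u: ((2*s + 3*w >= 0 or 3*m > -4) -> w > 10) and ((not (2*s + 3*w >= 0 or 3*m > -4)) -> (((2*u != 2*m - 5 -> s >= w - 7) -> 2*m + w > 10) and ((not (2*u != 2*m - 5 -> s >= w - 7)) -> 3*m > 4)))
Answer: WP = ((2*s + 3*w >= 0 or 3*m > -4) -> w > 10) and ((not (2*s + 3*w >= 0 or 3*m > -4)) -> (((2*u != 2*m - 5 -> s >= w - 7) -> 2*m + w > 10) and ((not (2*u != 2*m - 5 -> s >= w - 7)) -> 3*m > 4)))


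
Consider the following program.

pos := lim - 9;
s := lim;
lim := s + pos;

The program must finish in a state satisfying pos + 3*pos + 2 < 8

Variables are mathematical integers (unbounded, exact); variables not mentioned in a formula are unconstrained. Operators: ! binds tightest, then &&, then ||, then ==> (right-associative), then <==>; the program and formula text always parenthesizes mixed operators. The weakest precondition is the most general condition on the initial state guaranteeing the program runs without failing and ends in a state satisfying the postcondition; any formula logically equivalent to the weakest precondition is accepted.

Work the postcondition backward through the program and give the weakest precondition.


Working backward. After the program, the postcondition pos + 3*pos + 2 < 8 must hold; in canonical form it is 4*pos < 6.
Before lim := s + pos: 4*pos < 6
Before s := lim: 4*pos < 6
Before pos := lim - 9: 4*lim < 42
Answer: WP = 4*lim < 42


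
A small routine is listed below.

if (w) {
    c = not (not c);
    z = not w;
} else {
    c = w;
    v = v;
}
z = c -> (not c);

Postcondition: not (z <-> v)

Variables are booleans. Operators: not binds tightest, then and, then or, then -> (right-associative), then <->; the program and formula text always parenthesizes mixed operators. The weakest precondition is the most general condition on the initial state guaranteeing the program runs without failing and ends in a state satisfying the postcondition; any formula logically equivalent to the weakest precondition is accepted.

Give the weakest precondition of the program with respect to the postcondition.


Working backward. After the program, not (z <-> v) must hold.
Before z := c -> (not c): not ((c -> (not c)) <-> v)
Then branch requires not ((c -> (not c)) <-> v); else branch requires not ((w -> (not w)) <-> v).
Before the if: (w -> (not ((c -> (not c)) <-> v))) and ((not w) -> (not ((w -> (not w)) <-> v)))
Answer: WP = (w -> (not ((c -> (not c)) <-> v))) and ((not w) -> (not ((w -> (not w)) <-> v)))


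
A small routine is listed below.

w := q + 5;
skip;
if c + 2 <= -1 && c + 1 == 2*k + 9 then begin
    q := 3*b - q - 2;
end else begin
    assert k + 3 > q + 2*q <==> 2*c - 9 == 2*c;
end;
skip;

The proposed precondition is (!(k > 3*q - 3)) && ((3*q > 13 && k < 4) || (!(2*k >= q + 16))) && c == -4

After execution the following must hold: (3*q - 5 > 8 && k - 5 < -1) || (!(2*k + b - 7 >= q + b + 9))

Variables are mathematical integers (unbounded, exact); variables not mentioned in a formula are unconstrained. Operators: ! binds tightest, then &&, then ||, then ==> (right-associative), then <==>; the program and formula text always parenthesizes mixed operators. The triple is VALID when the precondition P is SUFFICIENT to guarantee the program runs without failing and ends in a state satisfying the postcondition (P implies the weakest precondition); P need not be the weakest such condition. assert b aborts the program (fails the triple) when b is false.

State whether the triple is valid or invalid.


Working backward. After the program, the postcondition (3*q - 5 > 8 && k - 5 < -1) || (!(2*k + b - 7 >= q + b + 9)) must hold; in canonical form it is (3*q > 13 && k < 4) || (!(2*k >= q + 16)).
Before skip: (3*q > 13 && k < 4) || (!(2*k >= q + 16))
Then branch requires (9*b > 3*q + 19 && k < 4) || (!(2*k + q >= 3*b + 14)); else branch requires (!(k > 3*q - 3)) && ((3*q > 13 && k < 4) || (!(2*k >= q + 16))).
Before the if: ((c <= -3 && c == 2*k + 8) ==> ((9*b > 3*q + 19 && k < 4) || (!(2*k + q >= 3*b + 14)))) && ((!(c <= -3 && c == 2*k + 8)) ==> ((!(k > 3*q - 3)) && ((3*q > 13 && k < 4) || (!(2*k >= q + 16)))))
Before skip: ((c <= -3 && c == 2*k + 8) ==> ((9*b > 3*q + 19 && k < 4) || (!(2*k + q >= 3*b + 14)))) && ((!(c <= -3 && c == 2*k + 8)) ==> ((!(k > 3*q - 3)) && ((3*q > 13 && k < 4) || (!(2*k >= q + 16)))))
Before w := q + 5: ((c <= -3 && c == 2*k + 8) ==> ((9*b > 3*q + 19 && k < 4) || (!(2*k + q >= 3*b + 14)))) && ((!(c <= -3 && c == 2*k + 8)) ==> ((!(k > 3*q - 3)) && ((3*q > 13 && k < 4) || (!(2*k >= q + 16)))))
The weakest precondition is ((c <= -3 && c == 2*k + 8) ==> ((9*b > 3*q + 19 && k < 4) || (!(2*k + q >= 3*b + 14)))) && ((!(c <= -3 && c == 2*k + 8)) ==> ((!(k > 3*q - 3)) && ((3*q > 13 && k < 4) || (!(2*k >= q + 16))))).
Check whether (!(k > 3*q - 3)) && ((3*q > 13 && k < 4) || (!(2*k >= q + 16))) && c == -4 implies it.
Countermodel: at the initial state b = 0, c = -4, k = -6, q = 26, the precondition holds but the weakest precondition fails.
Answer: invalid


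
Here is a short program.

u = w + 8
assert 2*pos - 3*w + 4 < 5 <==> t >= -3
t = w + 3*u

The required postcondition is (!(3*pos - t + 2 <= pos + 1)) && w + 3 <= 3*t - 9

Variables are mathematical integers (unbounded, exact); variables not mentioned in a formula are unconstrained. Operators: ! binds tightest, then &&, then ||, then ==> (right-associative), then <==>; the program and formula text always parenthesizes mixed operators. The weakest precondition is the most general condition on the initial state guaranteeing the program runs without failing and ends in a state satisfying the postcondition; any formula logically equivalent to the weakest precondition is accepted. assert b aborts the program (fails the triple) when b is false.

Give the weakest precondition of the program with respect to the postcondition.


Working backward. After the program, the postcondition (!(3*pos - t + 2 <= pos + 1)) && w + 3 <= 3*t - 9 must hold; in canonical form it is (!(2*pos <= t - 1)) && w <= 3*t - 12.
Before t := w + 3*u: (!(2*pos <= 3*u + w - 1)) && 9*u + 2*w >= 12
Before assert 2*pos - 3*w + 4 < 5 <==> t >= -3: (2*pos < 3*w + 1 <==> t >= -3) && (!(2*pos <= 3*u + w - 1)) && 9*u + 2*w >= 12
Before u := w + 8: (2*pos < 3*w + 1 <==> t >= -3) && (!(2*pos <= 4*w + 23)) && 11*w >= -60
Answer: WP = (2*pos < 3*w + 1 <==> t >= -3) && (!(2*pos <= 4*w + 23)) && 11*w >= -60


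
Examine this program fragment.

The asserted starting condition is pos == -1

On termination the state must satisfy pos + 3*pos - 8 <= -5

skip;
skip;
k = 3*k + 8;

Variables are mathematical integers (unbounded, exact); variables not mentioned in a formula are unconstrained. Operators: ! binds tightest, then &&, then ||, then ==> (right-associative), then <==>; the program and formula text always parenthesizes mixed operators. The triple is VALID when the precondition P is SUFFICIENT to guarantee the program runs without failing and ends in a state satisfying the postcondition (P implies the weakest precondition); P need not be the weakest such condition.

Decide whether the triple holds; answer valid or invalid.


Working backward. After the program, the postcondition pos + 3*pos - 8 <= -5 must hold; in canonical form it is 4*pos <= 3.
Before k := 3*k + 8: 4*pos <= 3
Before skip: 4*pos <= 3
Before skip: 4*pos <= 3
The weakest precondition is 4*pos <= 3.
Check whether pos == -1 implies it.
Every state satisfying the precondition satisfies the weakest precondition: the implication holds.
Answer: valid


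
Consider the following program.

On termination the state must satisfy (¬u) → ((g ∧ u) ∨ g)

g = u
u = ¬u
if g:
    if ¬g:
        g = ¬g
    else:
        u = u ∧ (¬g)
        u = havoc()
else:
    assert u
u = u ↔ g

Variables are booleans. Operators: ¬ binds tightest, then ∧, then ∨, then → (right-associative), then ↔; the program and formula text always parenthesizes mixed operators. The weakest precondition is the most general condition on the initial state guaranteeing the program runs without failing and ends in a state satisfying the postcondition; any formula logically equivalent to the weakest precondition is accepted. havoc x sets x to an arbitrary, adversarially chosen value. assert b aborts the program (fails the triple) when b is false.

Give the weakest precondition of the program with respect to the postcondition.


Working backward. After the program, (¬u) → ((g ∧ u) ∨ g) must hold.
Before u := u ↔ g: (¬(u ↔ g)) → ((g ∧ (u ↔ g)) ∨ g)
Then branch requires ((¬g) → ((¬(u ↔ (¬g))) → (((¬g) ∧ (u ↔ (¬g))) ∨ (¬g)))) ∧ (g → ((¬g) → g)); else branch requires u ∧ ((¬(u ↔ g)) → ((g ∧ (u ↔ g)) ∨ g)).
Before the if: (g → (((¬g) → ((¬(u ↔ (¬g))) → (((¬g) ∧ (u ↔ (¬g))) ∨ (¬g)))) ∧ (g → ((¬g) → g)))) ∧ ((¬g) → (u ∧ ((¬(u ↔ g)) → ((g ∧ (u ↔ g)) ∨ g))))
Before u := ¬u: (g → (((¬g) → ((¬((¬u) ↔ (¬g))) → (((¬g) ∧ ((¬u) ↔ (¬g))) ∨ (¬g)))) ∧ (g → ((¬g) → g)))) ∧ ((¬g) → ((¬u) ∧ ((¬((¬u) ↔ g)) → ((g ∧ ((¬u) ↔ g)) ∨ g))))
Before g := u: (u → (u → ((¬u) → u))) ∧ ((¬u) → ((¬u) ∧ ((¬((¬u) ↔ u)) → ((u ∧ ((¬u) ↔ u)) ∨ u))))
Answer: WP = (u → (u → ((¬u) → u))) ∧ ((¬u) → ((¬u) ∧ ((¬((¬u) ↔ u)) → ((u ∧ ((¬u) ↔ u)) ∨ u))))


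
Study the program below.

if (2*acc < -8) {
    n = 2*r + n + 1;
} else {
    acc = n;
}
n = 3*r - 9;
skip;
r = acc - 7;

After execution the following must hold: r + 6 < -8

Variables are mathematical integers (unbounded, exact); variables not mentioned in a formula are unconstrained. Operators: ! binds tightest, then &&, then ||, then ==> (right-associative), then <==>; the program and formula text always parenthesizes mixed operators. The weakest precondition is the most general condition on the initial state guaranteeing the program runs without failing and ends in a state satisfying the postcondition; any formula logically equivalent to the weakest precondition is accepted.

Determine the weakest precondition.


Working backward. After the program, the postcondition r + 6 < -8 must hold; in canonical form it is r < -14.
Before r := acc - 7: acc < -7
Before skip: acc < -7
Before n := 3*r - 9: acc < -7
Then branch requires acc < -7; else branch requires n < -7.
Before the if: (2*acc < -8 ==> acc < -7) && ((!(2*acc < -8)) ==> n < -7)
Answer: WP = (2*acc < -8 ==> acc < -7) && ((!(2*acc < -8)) ==> n < -7)


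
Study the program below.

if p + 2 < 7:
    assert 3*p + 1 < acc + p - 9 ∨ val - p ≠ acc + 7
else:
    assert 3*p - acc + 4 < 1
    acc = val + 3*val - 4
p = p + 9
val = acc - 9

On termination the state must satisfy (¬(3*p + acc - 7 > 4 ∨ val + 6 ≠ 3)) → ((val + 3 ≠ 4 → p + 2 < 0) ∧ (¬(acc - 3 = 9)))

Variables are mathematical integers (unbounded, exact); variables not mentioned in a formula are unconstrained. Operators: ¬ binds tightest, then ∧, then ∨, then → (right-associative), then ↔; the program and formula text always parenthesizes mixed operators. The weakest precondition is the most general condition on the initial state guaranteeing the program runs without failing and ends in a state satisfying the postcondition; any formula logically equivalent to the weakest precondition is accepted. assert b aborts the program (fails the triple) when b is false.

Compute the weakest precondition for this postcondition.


Working backward. After the program, the postcondition (¬(3*p + acc - 7 > 4 ∨ val + 6 ≠ 3)) → ((val + 3 ≠ 4 → p + 2 < 0) ∧ (¬(acc - 3 = 9))) must hold; in canonical form it is (¬(acc + 3*p > 11 ∨ val ≠ -3)) → ((val ≠ 1 → p < -2) ∧ (¬(acc = 12))).
Before val := acc - 9: (¬(acc + 3*p > 11 ∨ acc ≠ 6)) → ((acc ≠ 10 → p < -2) ∧ (¬(acc = 12)))
Before p := p + 9: (¬(acc + 3*p > -16 ∨ acc ≠ 6)) → ((acc ≠ 10 → p < -11) ∧ (¬(acc = 12)))
Then branch requires (2*p < acc - 10 ∨ val ≠ acc + p + 7) ∧ ((¬(acc + 3*p > -16 ∨ acc ≠ 6)) → ((acc ≠ 10 → p < -11) ∧ (¬(acc = 12)))); else branch requires 3*p < acc - 3 ∧ ((¬(3*p + 4*val > -12 ∨ 4*val ≠ 10)) → ((4*val ≠ 14 → p < -11) ∧ (¬(4*val = 16)))).
Before the if: (p < 5 → ((2*p < acc - 10 ∨ val ≠ acc + p + 7) ∧ ((¬(acc + 3*p > -16 ∨ acc ≠ 6)) → ((acc ≠ 10 → p < -11) ∧ (¬(acc = 12)))))) ∧ ((¬(p < 5)) → (3*p < acc - 3 ∧ ((¬(3*p + 4*val > -12 ∨ 4*val ≠ 10)) → ((4*val ≠ 14 → p < -11) ∧ (¬(4*val = 16))))))
Answer: WP = (p < 5 → ((2*p < acc - 10 ∨ val ≠ acc + p + 7) ∧ ((¬(acc + 3*p > -16 ∨ acc ≠ 6)) → ((acc ≠ 10 → p < -11) ∧ (¬(acc = 12)))))) ∧ ((¬(p < 5)) → (3*p < acc - 3 ∧ ((¬(3*p + 4*val > -12 ∨ 4*val ≠ 10)) → ((4*val ≠ 14 → p < -11) ∧ (¬(4*val = 16))))))


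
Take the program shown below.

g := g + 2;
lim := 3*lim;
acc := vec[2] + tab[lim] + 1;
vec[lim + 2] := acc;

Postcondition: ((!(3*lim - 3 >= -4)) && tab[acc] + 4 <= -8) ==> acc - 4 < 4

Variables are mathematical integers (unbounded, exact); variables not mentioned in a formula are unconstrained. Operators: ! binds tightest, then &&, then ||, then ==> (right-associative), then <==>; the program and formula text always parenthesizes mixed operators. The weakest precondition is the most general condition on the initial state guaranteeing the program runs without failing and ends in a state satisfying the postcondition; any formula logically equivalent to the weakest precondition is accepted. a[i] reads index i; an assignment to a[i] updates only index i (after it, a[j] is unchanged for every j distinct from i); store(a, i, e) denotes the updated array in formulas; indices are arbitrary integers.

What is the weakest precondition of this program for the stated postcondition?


Working backward. After the program, the postcondition ((!(3*lim - 3 >= -4)) && tab[acc] + 4 <= -8) ==> acc - 4 < 4 must hold; in canonical form it is ((!(3*lim >= -1)) && tab[acc] <= -12) ==> acc < 8.
Before vec[lim + 2] := acc: ((!(3*lim >= -1)) && tab[acc] <= -12) ==> acc < 8
Before acc := vec[2] + tab[lim] + 1: ((!(3*lim >= -1)) && tab[tab[lim] + vec[2] + 1] <= -12) ==> tab[lim] + vec[2] < 7
Before lim := 3*lim: ((!(9*lim >= -1)) && tab[tab[3*lim] + vec[2] + 1] <= -12) ==> tab[3*lim] + vec[2] < 7
Before g := g + 2: ((!(9*lim >= -1)) && tab[tab[3*lim] + vec[2] + 1] <= -12) ==> tab[3*lim] + vec[2] < 7
Answer: WP = ((!(9*lim >= -1)) && tab[tab[3*lim] + vec[2] + 1] <= -12) ==> tab[3*lim] + vec[2] < 7


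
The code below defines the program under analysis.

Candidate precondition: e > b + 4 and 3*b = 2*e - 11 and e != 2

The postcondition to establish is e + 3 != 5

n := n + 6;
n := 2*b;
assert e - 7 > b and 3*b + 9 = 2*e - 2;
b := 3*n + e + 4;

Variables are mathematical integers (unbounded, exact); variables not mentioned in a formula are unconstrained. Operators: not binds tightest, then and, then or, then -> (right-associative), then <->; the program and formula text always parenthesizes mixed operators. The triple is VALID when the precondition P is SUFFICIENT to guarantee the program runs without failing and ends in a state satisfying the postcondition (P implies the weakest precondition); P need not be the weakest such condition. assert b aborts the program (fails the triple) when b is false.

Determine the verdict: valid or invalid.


Working backward. After the program, the postcondition e + 3 != 5 must hold; in canonical form it is e != 2.
Before b := 3*n + e + 4: e != 2
Before assert e - 7 > b and 3*b + 9 = 2*e - 2: e > b + 7 and 3*b = 2*e - 11 and e != 2
Before n := 2*b: e > b + 7 and 3*b = 2*e - 11 and e != 2
Before n := n + 6: e > b + 7 and 3*b = 2*e - 11 and e != 2
The weakest precondition is e > b + 7 and 3*b = 2*e - 11 and e != 2.
Check whether e > b + 4 and 3*b = 2*e - 11 and e != 2 implies it.
Countermodel: at the initial state b = -1, e = 4, the precondition holds but the weakest precondition fails.
Answer: invalid


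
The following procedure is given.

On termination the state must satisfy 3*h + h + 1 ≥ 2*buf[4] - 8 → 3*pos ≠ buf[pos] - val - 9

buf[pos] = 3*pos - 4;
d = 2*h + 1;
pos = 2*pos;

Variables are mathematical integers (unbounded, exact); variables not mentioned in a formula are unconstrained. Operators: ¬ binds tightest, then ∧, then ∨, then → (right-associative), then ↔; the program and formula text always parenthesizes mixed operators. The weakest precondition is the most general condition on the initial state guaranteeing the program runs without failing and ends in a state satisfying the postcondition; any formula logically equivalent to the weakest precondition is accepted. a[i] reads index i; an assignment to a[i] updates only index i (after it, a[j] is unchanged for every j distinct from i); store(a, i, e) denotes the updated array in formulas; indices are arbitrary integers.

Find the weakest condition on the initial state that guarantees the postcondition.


Working backward. After the program, the postcondition 3*h + h + 1 ≥ 2*buf[4] - 8 → 3*pos ≠ buf[pos] - val - 9 must hold; in canonical form it is 4*h ≥ 2*buf[4] - 9 → 3*pos + val ≠ buf[pos] - 9.
Before pos := 2*pos: 4*h ≥ 2*buf[4] - 9 → 6*pos + val ≠ buf[2*pos] - 9
Before d := 2*h + 1: 4*h ≥ 2*buf[4] - 9 → 6*pos + val ≠ buf[2*pos] - 9
Before buf[pos] := 3*pos - 4: 4*h ≥ 2*store(buf, pos, 3*pos - 4)[4] - 9 → 6*pos + val ≠ store(buf, pos, 3*pos - 4)[2*pos] - 9
Answer: WP = 4*h ≥ 2*store(buf, pos, 3*pos - 4)[4] - 9 → 6*pos + val ≠ store(buf, pos, 3*pos - 4)[2*pos] - 9


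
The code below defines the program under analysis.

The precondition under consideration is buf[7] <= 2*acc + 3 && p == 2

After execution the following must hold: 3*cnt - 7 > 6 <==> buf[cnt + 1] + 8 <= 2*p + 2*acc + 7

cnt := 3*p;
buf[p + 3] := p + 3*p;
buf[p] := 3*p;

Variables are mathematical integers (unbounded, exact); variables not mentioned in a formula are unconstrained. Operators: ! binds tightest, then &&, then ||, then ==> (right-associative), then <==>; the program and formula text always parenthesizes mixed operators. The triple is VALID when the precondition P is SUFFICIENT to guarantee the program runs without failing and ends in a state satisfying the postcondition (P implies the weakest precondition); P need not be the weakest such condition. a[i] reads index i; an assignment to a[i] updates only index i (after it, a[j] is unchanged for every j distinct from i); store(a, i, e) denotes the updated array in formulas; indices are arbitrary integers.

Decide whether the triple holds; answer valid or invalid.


Working backward. After the program, the postcondition 3*cnt - 7 > 6 <==> buf[cnt + 1] + 8 <= 2*p + 2*acc + 7 must hold; in canonical form it is 3*cnt > 13 <==> buf[cnt + 1] <= 2*acc + 2*p - 1.
Before buf[p] := 3*p: 3*cnt > 13 <==> store(buf, p, 3*p)[cnt + 1] <= 2*acc + 2*p - 1
Before buf[p + 3] := p + 3*p: 3*cnt > 13 <==> store(store(buf, p + 3, 4*p), p, 3*p)[cnt + 1] <= 2*acc + 2*p - 1
Before cnt := 3*p: 9*p > 13 <==> store(store(buf, p + 3, 4*p), p, 3*p)[3*p + 1] <= 2*acc + 2*p - 1
The weakest precondition is 9*p > 13 <==> store(store(buf, p + 3, 4*p), p, 3*p)[3*p + 1] <= 2*acc + 2*p - 1.
Check whether buf[7] <= 2*acc + 3 && p == 2 implies it.
Every state satisfying the precondition satisfies the weakest precondition: the implication holds.
Answer: valid
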